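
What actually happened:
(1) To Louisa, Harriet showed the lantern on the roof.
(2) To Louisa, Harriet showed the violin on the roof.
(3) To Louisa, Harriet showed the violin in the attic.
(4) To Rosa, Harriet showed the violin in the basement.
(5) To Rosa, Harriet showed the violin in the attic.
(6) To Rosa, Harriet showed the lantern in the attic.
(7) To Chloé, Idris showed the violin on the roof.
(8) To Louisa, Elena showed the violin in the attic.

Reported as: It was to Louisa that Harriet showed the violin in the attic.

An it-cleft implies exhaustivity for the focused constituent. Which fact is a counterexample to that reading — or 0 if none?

5

Focus of the cleft: "Louisa" (the recipient). Presupposed background: same agent, thing, setting (Harriet / the violin / in the attic).
Exhaustivity: Louisa is the only recipient satisfying that background.
But fact (5) also has same agent, thing, setting (Harriet / the violin / in the attic), with recipient = Rosa — so the exhaustive reading fails.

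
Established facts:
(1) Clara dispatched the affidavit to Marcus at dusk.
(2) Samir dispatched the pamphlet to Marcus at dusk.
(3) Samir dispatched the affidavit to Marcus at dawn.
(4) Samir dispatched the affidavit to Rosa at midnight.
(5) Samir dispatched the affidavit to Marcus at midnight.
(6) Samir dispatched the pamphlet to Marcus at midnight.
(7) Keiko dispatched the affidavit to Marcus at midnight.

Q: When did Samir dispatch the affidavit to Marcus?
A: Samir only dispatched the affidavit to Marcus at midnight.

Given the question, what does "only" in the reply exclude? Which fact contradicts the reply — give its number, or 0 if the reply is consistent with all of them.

Answering "When did ...?" puts focus on the setting — here, "at midnight".
"Only" then excludes alternative settings while the background — Samir as agent and the affidavit as thing and Marcus as recipient — is held fixed.
Fact (3) keeps Samir as agent and the affidavit as thing and Marcus as recipient but has setting = at dawn; that refutes the reply.
(Fact (4) would refute a reading with focus on the recipient — but that is not what the question asks.)

3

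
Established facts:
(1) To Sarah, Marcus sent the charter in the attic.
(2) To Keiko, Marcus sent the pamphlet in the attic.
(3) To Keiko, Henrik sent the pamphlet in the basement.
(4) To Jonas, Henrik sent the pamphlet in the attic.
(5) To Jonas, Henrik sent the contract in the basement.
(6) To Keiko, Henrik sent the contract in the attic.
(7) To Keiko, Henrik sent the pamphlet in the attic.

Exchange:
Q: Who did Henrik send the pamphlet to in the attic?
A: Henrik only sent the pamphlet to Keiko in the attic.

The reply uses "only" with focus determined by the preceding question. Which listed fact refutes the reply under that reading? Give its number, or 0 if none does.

The question "Who did ... to ...?" targets the recipient, so in the reply the focus falls on "Keiko".
"Only" then excludes alternative recipients while the background — same agent, thing, setting (Henrik / the pamphlet / in the attic) — is held fixed.
Fact (4) keeps same agent, thing, setting (Henrik / the pamphlet / in the attic) but has recipient = Jonas; that refutes the reply.
(Fact (3) would refute a reading with focus on the setting — but that is not what the question asks.)

4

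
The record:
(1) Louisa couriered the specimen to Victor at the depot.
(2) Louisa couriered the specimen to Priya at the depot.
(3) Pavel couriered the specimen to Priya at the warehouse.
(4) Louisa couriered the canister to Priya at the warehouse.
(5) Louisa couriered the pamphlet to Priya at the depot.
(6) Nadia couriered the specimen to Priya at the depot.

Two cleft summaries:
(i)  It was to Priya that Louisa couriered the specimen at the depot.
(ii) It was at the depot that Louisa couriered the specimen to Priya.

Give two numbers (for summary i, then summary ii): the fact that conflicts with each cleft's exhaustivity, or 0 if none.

1, 0

Summary (i) focuses "Priya" (the recipient); background same agent, thing, setting (Louisa / the specimen / at the depot). Fact (1) matches that background with recipient = Victor — refutes (i).
Summary (ii) focuses "at the depot" (the setting); background same agent, thing, recipient (Louisa / the specimen / Priya). No fact matches that background with a different setting, so 0.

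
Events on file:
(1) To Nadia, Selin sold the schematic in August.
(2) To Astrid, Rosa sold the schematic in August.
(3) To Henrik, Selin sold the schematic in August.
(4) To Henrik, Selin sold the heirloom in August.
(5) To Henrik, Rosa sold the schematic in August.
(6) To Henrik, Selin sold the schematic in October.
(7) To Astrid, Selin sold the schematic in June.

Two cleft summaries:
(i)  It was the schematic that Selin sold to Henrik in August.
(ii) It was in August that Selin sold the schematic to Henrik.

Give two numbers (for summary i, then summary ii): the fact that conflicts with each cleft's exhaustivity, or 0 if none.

4, 6

(i): focus "the schematic". Looking for Selin as agent and Henrik as recipient and in August as setting with some other thing — fact (4) has the heirloom there. Refuted.
(ii): focus "in August". Looking for Selin as agent and the schematic as thing and Henrik as recipient with some other setting — fact (6) has in October there. Refuted.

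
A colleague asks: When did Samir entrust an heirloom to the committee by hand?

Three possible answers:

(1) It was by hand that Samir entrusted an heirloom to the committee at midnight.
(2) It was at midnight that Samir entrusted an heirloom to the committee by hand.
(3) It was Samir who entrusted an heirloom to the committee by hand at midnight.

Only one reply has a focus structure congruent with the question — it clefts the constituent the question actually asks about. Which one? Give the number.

2

The question word "when" targets the time.
Option (1) clefts "by hand" — the manner, not what was asked.
Option (2) clefts "at midnight" — that matches what the question asks about.
Option (3) clefts "Samir" — the subject (agent), not what was asked.
So the congruent reply is (2).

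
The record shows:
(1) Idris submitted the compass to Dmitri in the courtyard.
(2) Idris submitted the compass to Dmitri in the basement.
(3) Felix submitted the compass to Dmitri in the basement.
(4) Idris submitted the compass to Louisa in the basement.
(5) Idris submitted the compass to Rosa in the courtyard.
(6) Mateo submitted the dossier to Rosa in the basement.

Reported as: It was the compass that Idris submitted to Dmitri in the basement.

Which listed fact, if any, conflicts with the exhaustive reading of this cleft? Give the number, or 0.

0

The cleft puts "the compass" in focus and presupposes the open proposition with same agent, recipient, setting (Idris / Dmitri / in the basement).
Exhaustivity: the compass is the only thing satisfying that background.
No listed fact matches the background with a different thing. Exhaustivity holds.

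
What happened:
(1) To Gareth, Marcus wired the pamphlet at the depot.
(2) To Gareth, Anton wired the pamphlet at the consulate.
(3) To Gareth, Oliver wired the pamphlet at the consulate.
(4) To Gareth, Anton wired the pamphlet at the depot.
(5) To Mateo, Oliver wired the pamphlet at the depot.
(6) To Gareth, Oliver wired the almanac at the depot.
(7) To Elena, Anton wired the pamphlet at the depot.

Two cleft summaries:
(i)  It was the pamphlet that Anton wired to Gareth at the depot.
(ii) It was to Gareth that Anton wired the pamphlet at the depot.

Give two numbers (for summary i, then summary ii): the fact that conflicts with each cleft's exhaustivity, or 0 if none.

(i): focus "the pamphlet". No fact shares Anton as agent and Gareth as recipient and at the depot as setting with a different thing. 0.
(ii): focus "Gareth". Looking for Anton as agent and the pamphlet as thing and at the depot as setting with some other recipient — fact (7) has Elena there. Refuted.

0, 7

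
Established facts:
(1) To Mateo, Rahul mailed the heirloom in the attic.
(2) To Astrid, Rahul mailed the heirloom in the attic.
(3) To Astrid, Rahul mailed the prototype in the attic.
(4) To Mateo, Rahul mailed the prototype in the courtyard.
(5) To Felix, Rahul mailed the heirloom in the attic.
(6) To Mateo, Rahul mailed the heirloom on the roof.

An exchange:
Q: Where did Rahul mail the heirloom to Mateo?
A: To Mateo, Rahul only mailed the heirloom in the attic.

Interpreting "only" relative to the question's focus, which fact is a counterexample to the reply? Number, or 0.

6

Answering "Where did ...?" puts focus on the setting — here, "in the attic".
So "only" ranges over settings; the rest (agent = Rahul, thing = the heirloom, recipient = Mateo) is presupposed.
Fact (6) keeps agent = Rahul, thing = the heirloom, recipient = Mateo but has setting = on the roof; that refutes the reply.
(Fact (2) would refute a reading with focus on the recipient — but that is not what the question asks.)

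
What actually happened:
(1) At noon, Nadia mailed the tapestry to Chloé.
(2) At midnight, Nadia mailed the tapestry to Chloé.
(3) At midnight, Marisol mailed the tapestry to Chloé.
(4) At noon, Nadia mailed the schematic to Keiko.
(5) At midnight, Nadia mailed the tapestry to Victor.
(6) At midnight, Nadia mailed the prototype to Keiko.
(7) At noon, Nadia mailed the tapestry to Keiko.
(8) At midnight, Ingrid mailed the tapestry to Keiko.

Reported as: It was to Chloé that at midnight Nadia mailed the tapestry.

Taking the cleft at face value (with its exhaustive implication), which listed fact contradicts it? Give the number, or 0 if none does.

Focus of the cleft: "Chloé" (the recipient). Presupposed background: Nadia as agent and the tapestry as thing and at midnight as setting.
The exhaustive reading says no other recipient fits that background.
Fact (5) shares the background but with recipient = Victor; exhaustivity is violated.

5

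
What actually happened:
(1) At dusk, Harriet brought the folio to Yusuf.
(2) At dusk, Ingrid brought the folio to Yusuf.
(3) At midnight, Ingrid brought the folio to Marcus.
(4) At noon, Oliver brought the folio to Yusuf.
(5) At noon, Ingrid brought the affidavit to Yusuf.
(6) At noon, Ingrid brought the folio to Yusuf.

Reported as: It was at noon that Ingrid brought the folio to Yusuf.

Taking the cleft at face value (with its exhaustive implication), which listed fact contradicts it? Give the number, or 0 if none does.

Focus of the cleft: "at noon" (the setting). Presupposed background: agent = Ingrid, thing = the folio, recipient = Yusuf.
The exhaustive reading says no other setting fits that background.
Fact (2) shares the background but with setting = at dusk; exhaustivity is violated.

2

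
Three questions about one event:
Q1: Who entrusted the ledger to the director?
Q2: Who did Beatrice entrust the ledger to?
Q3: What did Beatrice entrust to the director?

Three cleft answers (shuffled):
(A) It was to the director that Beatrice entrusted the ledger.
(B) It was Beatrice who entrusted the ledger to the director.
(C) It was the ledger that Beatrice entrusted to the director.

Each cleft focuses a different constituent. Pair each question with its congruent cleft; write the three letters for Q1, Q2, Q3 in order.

Q1 asks about the subject (agent); cleft (B) focuses "Beatrice", which is the subject (agent) — so Q1 → B.
Q2 asks about the recipient; cleft (A) focuses "to the director", which is the recipient — so Q2 → A.
Q3 asks about the direct object; cleft (C) focuses "the ledger", which is the direct object — so Q3 → C.
Mapping: Q1→B, Q2→A, Q3→C.

BAC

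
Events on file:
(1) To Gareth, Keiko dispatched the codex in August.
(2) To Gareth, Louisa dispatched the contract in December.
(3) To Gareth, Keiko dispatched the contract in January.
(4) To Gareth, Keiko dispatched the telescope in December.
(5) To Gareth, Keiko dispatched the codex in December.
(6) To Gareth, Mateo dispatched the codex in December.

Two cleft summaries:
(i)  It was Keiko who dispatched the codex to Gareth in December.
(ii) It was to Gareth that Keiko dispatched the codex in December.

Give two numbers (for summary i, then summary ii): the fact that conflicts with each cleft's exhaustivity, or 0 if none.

6, 0

Summary (i) focuses "Keiko" (the agent); background the codex as thing and Gareth as recipient and in December as setting. Fact (6) matches that background with agent = Mateo — refutes (i).
Summary (ii) focuses "Gareth" (the recipient); background Keiko as agent and the codex as thing and in December as setting. No fact matches that background with a different recipient, so 0.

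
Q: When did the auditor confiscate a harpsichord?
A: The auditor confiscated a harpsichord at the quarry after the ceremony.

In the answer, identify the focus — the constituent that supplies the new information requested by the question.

The wh-word "when" asks about the time.
In the answer, "the auditor" and "a harpsichord" are given — repeated from the question.
"at the quarry" is also new, but it specifies the location, which is not what the question asks about — so it is not the focus.
The constituent filling the time gap is "after the ceremony"; that is the focus.

after the ceremony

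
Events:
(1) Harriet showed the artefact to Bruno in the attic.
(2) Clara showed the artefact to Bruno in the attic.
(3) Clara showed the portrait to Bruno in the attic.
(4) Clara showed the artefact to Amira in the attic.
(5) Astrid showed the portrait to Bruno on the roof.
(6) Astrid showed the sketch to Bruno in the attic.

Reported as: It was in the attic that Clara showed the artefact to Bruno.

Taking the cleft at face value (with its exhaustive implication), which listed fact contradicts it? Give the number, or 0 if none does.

Focus of the cleft: "in the attic" (the setting). Presupposed background: agent = Clara, thing = the artefact, recipient = Bruno.
The exhaustive reading says no other setting fits that background.
No listed fact matches the background with a different setting. Exhaustivity holds.

0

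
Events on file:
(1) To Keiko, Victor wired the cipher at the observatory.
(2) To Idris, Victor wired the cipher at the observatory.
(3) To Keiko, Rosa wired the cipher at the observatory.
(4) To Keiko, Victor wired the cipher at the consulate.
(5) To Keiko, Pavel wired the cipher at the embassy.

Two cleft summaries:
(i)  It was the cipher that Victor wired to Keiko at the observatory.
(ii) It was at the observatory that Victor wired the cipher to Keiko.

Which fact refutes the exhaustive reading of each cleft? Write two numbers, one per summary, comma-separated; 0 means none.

(i): focus "the cipher". No fact shares agent = Victor, recipient = Keiko, setting = at the observatory with a different thing. 0.
(ii): focus "at the observatory". Looking for agent = Victor, thing = the cipher, recipient = Keiko with some other setting — fact (4) has at the consulate there. Refuted.

0, 4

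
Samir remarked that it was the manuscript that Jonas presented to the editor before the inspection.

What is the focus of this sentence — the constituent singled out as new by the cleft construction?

In an it-cleft "It was X that/who ...", the clefted constituent X is the focus; the that/who-clause expresses the presupposed open proposition.
Here the focus is "the manuscript". The backgrounded (presupposed) material includes "Jonas", "to the editor" and "before the inspection".

the manuscript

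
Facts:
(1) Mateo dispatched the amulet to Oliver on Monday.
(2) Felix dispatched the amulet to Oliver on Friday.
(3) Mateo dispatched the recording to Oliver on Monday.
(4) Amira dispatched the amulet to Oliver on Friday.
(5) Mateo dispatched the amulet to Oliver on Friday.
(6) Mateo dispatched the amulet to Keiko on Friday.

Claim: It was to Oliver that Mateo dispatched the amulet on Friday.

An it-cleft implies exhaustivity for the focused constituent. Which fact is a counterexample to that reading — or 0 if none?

6

The cleft puts "Oliver" in focus and presupposes the open proposition with agent = Mateo, thing = the amulet, setting = on Friday.
Exhaustivity: Oliver is the only recipient satisfying that background.
But fact (6) also has agent = Mateo, thing = the amulet, setting = on Friday, with recipient = Keiko — so the exhaustive reading fails.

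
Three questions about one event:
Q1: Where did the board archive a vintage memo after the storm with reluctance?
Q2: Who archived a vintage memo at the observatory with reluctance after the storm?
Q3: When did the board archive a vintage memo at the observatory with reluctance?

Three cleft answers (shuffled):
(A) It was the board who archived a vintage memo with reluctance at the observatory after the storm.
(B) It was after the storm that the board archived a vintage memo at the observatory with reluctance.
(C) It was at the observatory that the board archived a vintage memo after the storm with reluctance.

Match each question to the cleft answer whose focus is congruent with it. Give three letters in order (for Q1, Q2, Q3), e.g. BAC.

CAB

Q1 asks about the location; cleft (C) focuses "at the observatory", which is the location — so Q1 → C.
Q2 asks about the subject (agent); cleft (A) focuses "the board", which is the subject (agent) — so Q2 → A.
Q3 asks about the time; cleft (B) focuses "after the storm", which is the time — so Q3 → B.
Mapping: Q1→C, Q2→A, Q3→B.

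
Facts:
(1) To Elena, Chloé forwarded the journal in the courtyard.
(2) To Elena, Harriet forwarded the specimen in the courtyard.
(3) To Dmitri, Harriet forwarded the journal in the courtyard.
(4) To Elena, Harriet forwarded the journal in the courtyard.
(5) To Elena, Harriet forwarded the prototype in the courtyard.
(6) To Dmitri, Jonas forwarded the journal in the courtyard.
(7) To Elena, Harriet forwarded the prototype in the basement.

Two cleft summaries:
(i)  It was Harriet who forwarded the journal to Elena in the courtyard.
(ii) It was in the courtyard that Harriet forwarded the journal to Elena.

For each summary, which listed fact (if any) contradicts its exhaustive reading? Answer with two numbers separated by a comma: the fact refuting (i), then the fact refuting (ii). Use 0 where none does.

Summary (i) focuses "Harriet" (the agent); background the journal as thing and Elena as recipient and in the courtyard as setting. Fact (1) matches that background with agent = Chloé — refutes (i).
Summary (ii) focuses "in the courtyard" (the setting); background Harriet as agent and the journal as thing and Elena as recipient. No fact matches that background with a different setting, so 0.

1, 0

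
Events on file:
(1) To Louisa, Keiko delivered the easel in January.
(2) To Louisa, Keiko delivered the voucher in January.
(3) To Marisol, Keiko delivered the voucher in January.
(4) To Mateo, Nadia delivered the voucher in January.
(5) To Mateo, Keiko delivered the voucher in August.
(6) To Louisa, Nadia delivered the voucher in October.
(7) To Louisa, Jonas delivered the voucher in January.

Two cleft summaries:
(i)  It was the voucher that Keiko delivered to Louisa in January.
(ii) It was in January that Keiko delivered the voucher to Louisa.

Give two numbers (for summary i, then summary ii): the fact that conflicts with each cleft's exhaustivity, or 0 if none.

(i): focus "the voucher". Looking for agent = Keiko, recipient = Louisa, setting = in January with some other thing — fact (1) has the easel there. Refuted.
(ii): focus "in January". No fact shares agent = Keiko, thing = the voucher, recipient = Louisa with a different setting. 0.

1, 0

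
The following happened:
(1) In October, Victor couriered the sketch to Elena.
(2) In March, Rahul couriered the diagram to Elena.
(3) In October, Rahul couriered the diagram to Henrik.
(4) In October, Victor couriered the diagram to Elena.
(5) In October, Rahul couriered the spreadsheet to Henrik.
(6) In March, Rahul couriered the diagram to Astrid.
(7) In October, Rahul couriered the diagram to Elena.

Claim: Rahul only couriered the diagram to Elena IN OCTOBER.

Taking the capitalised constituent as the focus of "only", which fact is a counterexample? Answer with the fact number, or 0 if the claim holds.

2

Focus (in capitals) is "in October" — the setting. "Only" excludes alternative settings while holding fixed Rahul as agent and the diagram as thing and Elena as recipient.
Fact (2) matches on Rahul as agent and the diagram as thing and Elena as recipient, but has setting = in March instead. That refutes the claim.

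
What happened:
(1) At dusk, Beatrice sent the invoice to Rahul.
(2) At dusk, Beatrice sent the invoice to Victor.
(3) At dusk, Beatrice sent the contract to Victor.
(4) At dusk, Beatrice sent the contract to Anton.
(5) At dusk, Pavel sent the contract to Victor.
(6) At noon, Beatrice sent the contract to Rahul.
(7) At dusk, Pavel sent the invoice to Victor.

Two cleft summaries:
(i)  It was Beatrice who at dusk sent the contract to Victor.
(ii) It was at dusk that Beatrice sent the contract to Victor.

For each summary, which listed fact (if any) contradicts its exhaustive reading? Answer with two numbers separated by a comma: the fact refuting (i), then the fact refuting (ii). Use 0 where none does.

(i): focus "Beatrice". Looking for the contract as thing and Victor as recipient and at dusk as setting with some other agent — fact (5) has Pavel there. Refuted.
(ii): focus "at dusk". No fact shares Beatrice as agent and the contract as thing and Victor as recipient with a different setting. 0.

5, 0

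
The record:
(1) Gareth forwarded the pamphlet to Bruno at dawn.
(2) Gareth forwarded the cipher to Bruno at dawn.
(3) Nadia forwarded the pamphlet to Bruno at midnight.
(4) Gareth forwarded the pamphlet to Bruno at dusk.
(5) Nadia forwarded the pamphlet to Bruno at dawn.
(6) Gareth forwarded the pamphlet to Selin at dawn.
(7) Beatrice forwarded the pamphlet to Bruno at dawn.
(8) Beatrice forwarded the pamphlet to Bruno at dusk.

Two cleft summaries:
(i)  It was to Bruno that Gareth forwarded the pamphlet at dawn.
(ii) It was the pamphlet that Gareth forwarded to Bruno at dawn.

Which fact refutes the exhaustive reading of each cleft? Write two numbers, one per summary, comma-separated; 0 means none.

6, 2

Summary (i) focuses "Bruno" (the recipient); background Gareth as agent and the pamphlet as thing and at dawn as setting. Fact (6) matches that background with recipient = Selin — refutes (i).
Summary (ii) focuses "the pamphlet" (the thing); background Gareth as agent and Bruno as recipient and at dawn as setting. Fact (2) matches that background with thing = the cipher — refutes (ii).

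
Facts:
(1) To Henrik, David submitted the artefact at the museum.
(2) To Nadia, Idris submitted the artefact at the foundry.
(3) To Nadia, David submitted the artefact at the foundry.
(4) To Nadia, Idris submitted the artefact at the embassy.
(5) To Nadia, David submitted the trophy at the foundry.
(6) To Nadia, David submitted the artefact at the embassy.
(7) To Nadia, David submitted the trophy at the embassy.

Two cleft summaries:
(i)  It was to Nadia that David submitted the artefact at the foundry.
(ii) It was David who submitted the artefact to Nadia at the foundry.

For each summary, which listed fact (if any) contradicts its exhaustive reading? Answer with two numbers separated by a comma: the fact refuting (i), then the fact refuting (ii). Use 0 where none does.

0, 2

(i): focus "Nadia". No fact shares David as agent and the artefact as thing and at the foundry as setting with a different recipient. 0.
(ii): focus "David". Looking for the artefact as thing and Nadia as recipient and at the foundry as setting with some other agent — fact (2) has Idris there. Refuted.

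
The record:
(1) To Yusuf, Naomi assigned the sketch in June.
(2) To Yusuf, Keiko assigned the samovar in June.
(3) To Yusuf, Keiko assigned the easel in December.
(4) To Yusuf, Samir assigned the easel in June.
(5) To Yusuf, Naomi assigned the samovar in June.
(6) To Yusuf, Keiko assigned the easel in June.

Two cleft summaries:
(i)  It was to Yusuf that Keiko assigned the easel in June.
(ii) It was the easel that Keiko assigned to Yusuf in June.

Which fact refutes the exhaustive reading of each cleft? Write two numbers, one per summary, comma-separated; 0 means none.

0, 2

(i): focus "Yusuf". No fact shares same agent, thing, setting (Keiko / the easel / in June) with a different recipient. 0.
(ii): focus "the easel". Looking for same agent, recipient, setting (Keiko / Yusuf / in June) with some other thing — fact (2) has the samovar there. Refuted.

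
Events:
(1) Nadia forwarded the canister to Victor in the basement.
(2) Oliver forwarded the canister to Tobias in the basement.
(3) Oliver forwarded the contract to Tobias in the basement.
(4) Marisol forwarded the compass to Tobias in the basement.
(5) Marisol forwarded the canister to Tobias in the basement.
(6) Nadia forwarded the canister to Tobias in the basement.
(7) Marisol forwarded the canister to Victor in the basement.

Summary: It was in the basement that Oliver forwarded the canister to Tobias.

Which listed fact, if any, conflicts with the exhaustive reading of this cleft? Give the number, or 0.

The cleft puts "in the basement" in focus and presupposes the open proposition with Oliver as agent and the canister as thing and Tobias as recipient.
The exhaustive reading says no other setting fits that background.
Every other fact differs from the presupposition on some backgrounded slot, so none challenges the exhaustivity.

0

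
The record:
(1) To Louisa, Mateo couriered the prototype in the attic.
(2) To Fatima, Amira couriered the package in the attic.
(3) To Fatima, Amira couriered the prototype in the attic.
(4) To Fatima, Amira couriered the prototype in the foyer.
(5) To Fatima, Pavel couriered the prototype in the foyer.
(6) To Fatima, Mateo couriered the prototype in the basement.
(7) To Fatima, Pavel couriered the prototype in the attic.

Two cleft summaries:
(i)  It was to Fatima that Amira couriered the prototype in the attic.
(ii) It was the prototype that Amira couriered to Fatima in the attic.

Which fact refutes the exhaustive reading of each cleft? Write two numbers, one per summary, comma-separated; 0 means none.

Summary (i) focuses "Fatima" (the recipient); background same agent, thing, setting (Amira / the prototype / in the attic). No fact matches that background with a different recipient, so 0.
Summary (ii) focuses "the prototype" (the thing); background same agent, recipient, setting (Amira / Fatima / in the attic). Fact (2) matches that background with thing = the package — refutes (ii).

0, 2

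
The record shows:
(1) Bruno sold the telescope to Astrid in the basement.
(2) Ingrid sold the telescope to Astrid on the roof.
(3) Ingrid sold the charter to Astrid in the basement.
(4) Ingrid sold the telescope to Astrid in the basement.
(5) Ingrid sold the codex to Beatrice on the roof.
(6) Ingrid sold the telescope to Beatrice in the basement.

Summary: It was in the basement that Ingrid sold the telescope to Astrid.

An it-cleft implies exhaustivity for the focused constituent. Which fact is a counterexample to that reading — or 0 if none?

2

Focus of the cleft: "in the basement" (the setting). Presupposed background: same agent, thing, recipient (Ingrid / the telescope / Astrid).
Exhaustivity: in the basement is the only setting satisfying that background.
Fact (2) shares the background but with setting = on the roof; exhaustivity is violated.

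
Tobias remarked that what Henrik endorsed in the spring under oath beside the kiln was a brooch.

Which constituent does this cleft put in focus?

In a pseudo-cleft "What ... was X", the post-copular constituent X is the focus.
Here the focus is "a brooch". The backgrounded (presupposed) material includes "Henrik", "beside the kiln", "under oath" and "in the spring".

a brooch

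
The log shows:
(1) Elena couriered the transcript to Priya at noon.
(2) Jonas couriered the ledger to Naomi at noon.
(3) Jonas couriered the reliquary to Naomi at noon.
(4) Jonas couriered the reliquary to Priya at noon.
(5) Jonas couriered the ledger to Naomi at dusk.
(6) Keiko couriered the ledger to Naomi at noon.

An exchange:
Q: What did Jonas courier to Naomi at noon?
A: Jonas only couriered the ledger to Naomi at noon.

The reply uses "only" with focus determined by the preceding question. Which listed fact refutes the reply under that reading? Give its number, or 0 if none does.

3

The question "What did ...?" targets the thing, so in the reply the focus falls on "the ledger".
"Only" then excludes alternative things while the background — same agent, recipient, setting (Jonas / Naomi / at noon) — is held fixed.
Fact (3) keeps same agent, recipient, setting (Jonas / Naomi / at noon) but has thing = the reliquary; that refutes the reply.
(Fact (5) would refute a reading with focus on the setting — but that is not what the question asks.)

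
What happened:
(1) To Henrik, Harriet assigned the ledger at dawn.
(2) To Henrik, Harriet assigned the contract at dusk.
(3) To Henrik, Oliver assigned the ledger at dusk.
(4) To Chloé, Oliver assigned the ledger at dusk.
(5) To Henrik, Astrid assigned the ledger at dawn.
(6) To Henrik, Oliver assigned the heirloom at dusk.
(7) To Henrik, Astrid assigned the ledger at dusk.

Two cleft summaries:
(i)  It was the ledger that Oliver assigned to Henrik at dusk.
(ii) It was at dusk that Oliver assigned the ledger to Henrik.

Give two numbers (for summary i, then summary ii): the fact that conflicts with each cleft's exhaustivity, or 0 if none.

(i): focus "the ledger". Looking for Oliver as agent and Henrik as recipient and at dusk as setting with some other thing — fact (6) has the heirloom there. Refuted.
(ii): focus "at dusk". No fact shares Oliver as agent and the ledger as thing and Henrik as recipient with a different setting. 0.

6, 0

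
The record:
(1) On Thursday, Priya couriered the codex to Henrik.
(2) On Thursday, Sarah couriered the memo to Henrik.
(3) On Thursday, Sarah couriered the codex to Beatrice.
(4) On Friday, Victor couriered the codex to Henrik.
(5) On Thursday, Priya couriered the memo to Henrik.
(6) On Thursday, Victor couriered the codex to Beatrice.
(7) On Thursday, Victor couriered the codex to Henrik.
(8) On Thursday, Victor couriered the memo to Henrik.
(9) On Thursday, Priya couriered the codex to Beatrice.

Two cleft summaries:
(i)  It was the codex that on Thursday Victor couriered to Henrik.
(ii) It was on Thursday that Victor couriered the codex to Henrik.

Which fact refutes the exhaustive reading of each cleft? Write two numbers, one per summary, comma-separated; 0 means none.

8, 4

(i): focus "the codex". Looking for same agent, recipient, setting (Victor / Henrik / on Thursday) with some other thing — fact (8) has the memo there. Refuted.
(ii): focus "on Thursday". Looking for same agent, thing, recipient (Victor / the codex / Henrik) with some other setting — fact (4) has on Friday there. Refuted.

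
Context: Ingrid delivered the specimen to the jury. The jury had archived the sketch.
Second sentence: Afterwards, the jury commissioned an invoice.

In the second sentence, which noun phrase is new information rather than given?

an invoice

"the jury" in the second sentence is given — already mentioned in the context.
"an invoice" has no antecedent in the context; it is discourse-new (the indefinite article also signals a new referent).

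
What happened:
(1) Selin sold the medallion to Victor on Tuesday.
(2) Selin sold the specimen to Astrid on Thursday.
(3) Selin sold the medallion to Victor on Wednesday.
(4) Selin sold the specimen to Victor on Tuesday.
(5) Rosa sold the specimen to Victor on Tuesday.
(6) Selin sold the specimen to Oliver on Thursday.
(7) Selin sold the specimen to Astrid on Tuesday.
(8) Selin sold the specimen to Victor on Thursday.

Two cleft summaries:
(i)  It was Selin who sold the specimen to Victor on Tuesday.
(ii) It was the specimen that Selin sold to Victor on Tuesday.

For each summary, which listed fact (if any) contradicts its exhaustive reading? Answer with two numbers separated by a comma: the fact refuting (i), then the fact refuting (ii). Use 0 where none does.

5, 1

(i): focus "Selin". Looking for thing = the specimen, recipient = Victor, setting = on Tuesday with some other agent — fact (5) has Rosa there. Refuted.
(ii): focus "the specimen". Looking for agent = Selin, recipient = Victor, setting = on Tuesday with some other thing — fact (1) has the medallion there. Refuted.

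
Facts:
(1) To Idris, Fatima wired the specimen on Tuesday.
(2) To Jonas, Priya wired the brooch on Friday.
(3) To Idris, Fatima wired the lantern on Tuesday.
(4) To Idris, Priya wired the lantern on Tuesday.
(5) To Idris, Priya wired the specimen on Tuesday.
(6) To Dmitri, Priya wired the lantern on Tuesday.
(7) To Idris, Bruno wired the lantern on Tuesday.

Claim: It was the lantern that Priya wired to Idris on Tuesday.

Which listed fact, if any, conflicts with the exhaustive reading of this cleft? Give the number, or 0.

The cleft puts "the lantern" in focus and presupposes the open proposition with agent = Priya, recipient = Idris, setting = on Tuesday.
Exhaustivity: the lantern is the only thing satisfying that background.
But fact (5) also has agent = Priya, recipient = Idris, setting = on Tuesday, with thing = the specimen — so the exhaustive reading fails.

5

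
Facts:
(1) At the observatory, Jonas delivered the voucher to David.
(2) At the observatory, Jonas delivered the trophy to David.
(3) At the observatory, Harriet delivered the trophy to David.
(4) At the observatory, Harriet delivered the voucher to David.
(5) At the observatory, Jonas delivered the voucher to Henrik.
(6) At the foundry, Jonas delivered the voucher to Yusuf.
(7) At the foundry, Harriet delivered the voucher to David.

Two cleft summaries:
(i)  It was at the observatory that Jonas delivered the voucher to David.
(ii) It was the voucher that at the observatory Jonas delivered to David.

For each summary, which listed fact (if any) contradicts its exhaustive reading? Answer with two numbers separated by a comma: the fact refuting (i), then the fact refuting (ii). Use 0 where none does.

0, 2

Summary (i) focuses "at the observatory" (the setting); background Jonas as agent and the voucher as thing and David as recipient. No fact matches that background with a different setting, so 0.
Summary (ii) focuses "the voucher" (the thing); background Jonas as agent and David as recipient and at the observatory as setting. Fact (2) matches that background with thing = the trophy — refutes (ii).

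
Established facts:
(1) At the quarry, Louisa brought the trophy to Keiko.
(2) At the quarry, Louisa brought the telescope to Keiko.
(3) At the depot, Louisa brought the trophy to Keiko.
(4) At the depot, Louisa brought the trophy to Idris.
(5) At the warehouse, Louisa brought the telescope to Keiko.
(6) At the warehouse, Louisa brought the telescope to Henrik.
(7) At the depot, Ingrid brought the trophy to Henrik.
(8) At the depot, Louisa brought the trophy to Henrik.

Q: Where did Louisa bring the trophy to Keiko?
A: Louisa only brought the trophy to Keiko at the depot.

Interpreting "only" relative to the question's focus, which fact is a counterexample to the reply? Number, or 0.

The question "Where did ...?" targets the setting, so in the reply the focus falls on "at the depot".
So "only" ranges over settings; the rest (same agent, thing, recipient (Louisa / the trophy / Keiko)) is presupposed.
Fact (1) shares the background with a different setting (at the quarry) — counterexample.
(Fact (4) would refute a reading with focus on the recipient — but that is not what the question asks.)

1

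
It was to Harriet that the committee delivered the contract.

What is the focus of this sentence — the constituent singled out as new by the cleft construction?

to Harriet

In an it-cleft "It was X that/who ...", the clefted constituent X is the focus; the that/who-clause expresses the presupposed open proposition.
Here the focus is "to Harriet". The backgrounded (presupposed) material includes "the committee" and "the contract".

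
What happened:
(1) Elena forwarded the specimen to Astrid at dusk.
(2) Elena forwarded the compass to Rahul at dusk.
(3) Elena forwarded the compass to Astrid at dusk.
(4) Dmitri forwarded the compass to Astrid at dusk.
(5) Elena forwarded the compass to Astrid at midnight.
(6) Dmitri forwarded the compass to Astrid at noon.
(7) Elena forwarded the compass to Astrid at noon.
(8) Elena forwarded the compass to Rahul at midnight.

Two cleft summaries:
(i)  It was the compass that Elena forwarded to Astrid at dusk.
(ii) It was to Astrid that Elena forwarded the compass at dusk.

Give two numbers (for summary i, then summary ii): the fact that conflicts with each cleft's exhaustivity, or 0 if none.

1, 2

(i): focus "the compass". Looking for same agent, recipient, setting (Elena / Astrid / at dusk) with some other thing — fact (1) has the specimen there. Refuted.
(ii): focus "Astrid". Looking for same agent, thing, setting (Elena / the compass / at dusk) with some other recipient — fact (2) has Rahul there. Refuted.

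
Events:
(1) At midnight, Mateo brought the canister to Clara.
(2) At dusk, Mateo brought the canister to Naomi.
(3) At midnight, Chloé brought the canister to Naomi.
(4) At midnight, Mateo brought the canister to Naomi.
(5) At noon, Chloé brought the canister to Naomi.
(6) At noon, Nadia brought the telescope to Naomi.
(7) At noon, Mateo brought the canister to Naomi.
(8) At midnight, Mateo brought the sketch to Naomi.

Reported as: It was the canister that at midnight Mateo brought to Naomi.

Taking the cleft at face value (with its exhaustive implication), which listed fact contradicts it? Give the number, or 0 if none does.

8

Focus of the cleft: "the canister" (the thing). Presupposed background: agent = Mateo, recipient = Naomi, setting = at midnight.
Exhaustivity: the canister is the only thing satisfying that background.
But fact (8) also has agent = Mateo, recipient = Naomi, setting = at midnight, with thing = the sketch — so the exhaustive reading fails.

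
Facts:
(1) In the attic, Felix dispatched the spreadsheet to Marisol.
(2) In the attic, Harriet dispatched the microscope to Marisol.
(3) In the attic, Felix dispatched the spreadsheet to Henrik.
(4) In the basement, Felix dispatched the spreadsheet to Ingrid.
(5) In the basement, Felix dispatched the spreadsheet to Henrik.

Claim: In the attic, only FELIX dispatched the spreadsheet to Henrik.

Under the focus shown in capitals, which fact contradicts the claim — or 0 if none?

0

Focus (in capitals) is "Felix" — the agent. "Only" excludes alternative agents while holding fixed thing = the spreadsheet, recipient = Henrik, setting = in the attic.
No fact matches thing = the spreadsheet, recipient = Henrik, setting = in the attic with a different agent — every other fact differs on at least one backgrounded slot. So no fact refutes it.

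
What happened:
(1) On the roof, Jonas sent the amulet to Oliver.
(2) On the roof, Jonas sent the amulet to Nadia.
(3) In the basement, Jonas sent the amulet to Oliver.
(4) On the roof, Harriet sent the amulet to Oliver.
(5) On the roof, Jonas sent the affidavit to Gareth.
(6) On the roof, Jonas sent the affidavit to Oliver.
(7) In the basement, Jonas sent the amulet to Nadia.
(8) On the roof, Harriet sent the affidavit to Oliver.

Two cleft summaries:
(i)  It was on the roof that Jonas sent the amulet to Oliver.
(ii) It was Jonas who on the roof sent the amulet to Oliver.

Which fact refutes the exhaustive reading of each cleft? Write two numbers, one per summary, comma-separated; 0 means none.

3, 4

(i): focus "on the roof". Looking for agent = Jonas, thing = the amulet, recipient = Oliver with some other setting — fact (3) has in the basement there. Refuted.
(ii): focus "Jonas". Looking for thing = the amulet, recipient = Oliver, setting = on the roof with some other agent — fact (4) has Harriet there. Refuted.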